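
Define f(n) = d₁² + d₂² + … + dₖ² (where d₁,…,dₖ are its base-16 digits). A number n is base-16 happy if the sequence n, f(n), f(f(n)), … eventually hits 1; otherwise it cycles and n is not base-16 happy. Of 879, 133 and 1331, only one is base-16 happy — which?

133

879: 879 → 270 → 197 → 169 → 181 → 146 → 85 → 50 → 13 → 169  — repeats 169 (not base-16 happy)
133: 133 → 89 → 106 → 136 → 128 → 64 → 16 → 1  — reaches 1 (base-16 happy)
1331: 1331 → 43 → 125 → 218 → 269 → 170 → 200 → 208 → 169 → 181 → 146 → 85 → 50 → 13 → 169  — repeats 169 (not base-16 happy)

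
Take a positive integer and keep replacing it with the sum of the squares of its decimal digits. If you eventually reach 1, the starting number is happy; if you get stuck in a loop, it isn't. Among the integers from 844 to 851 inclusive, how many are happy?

844: 844 → 96 → 117 → 51 → 26 → 40 → 16 → 37 → 58 → 89 → 145 → 42 → 20 → 4 → 16  — not happy
845: 845 → 105 → 26 → 40 → 16 → 37 → 58 → 89 → 145 → 42 → 20 → 4 → 16  — not happy
846: 846 → 116 → 38 → 73 → 58 → 89 → 145 → 42 → 20 → 4 → 16 → 37 → 58  — not happy
847: 847 → 129 → 86 → 100 → 1  — happy
848: 848 → 144 → 33 → 18 → 65 → 61 → 37 → 58 → 89 → 145 → 42 → 20 → 4 → 16 → 37  — not happy
849: 849 → 161 → 38 → 73 → 58 → 89 → 145 → 42 → 20 → 4 → 16 → 37 → 58  — not happy
850: 850 → 89 → 145 → 42 → 20 → 4 → 16 → 37 → 58 → 89  — not happy
851: 851 → 90 → 81 → 65 → 61 → 37 → 58 → 89 → 145 → 42 → 20 → 4 → 16 → 37  — not happy
happy: 847

1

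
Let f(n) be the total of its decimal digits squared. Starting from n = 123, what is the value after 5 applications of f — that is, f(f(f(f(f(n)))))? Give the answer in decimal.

29

123 → 1² + 2² + 3² = 1 + 4 + 9 = 14
14 → 1² + 4² = 1 + 16 = 17
17 → 1² + 7² = 1 + 49 = 50
50 → 5² + 0² = 25 + 0 = 25
25 → 2² + 5² = 4 + 25 = 29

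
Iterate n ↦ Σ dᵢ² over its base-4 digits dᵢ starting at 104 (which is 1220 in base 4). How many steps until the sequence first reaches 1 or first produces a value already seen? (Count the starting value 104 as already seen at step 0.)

5

104 = (1,2,2,0)_4 → 1² + 2² + 2² + 0² = 9
9 = (2,1)_4 → 2² + 1² = 5
5 = (1,1)_4 → 1² + 1² = 2
2 = (2)_4 → 2² = 4
4 = (1,0)_4 → 1² + 0² = 1  — reached 1.
That took 5 steps.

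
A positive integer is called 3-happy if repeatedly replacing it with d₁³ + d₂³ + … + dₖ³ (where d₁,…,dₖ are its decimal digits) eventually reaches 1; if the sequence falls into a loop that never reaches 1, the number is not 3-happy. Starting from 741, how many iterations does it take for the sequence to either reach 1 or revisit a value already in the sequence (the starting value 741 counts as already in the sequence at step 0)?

741 → 408
408 → 576
576 → 684
684 → 792
792 → 1080
1080 → 513
513 → 153
153 → 153  — 153 repeats.
That took 8 steps.

8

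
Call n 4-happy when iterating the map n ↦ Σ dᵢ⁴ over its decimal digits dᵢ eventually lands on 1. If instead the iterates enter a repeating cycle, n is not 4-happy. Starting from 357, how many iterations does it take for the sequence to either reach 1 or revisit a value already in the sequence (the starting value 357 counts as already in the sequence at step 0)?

357 → 3⁴ + 5⁴ + 7⁴ = 81 + 625 + 2401 = 3107
3107 → 3⁴ + 1⁴ + 0⁴ + 7⁴ = 81 + 1 + 0 + 2401 = 2483
2483 → 2⁴ + 4⁴ + 8⁴ + 3⁴ = 16 + 256 + 4096 + 81 = 4449
4449 → 4⁴ + 4⁴ + 4⁴ + 9⁴ = 256 + 256 + 256 + 6561 = 7329
7329 → 7⁴ + 3⁴ + 2⁴ + 9⁴ = 2401 + 81 + 16 + 6561 = 9059
9059 → 9⁴ + 0⁴ + 5⁴ + 9⁴ = 6561 + 0 + 625 + 6561 = 13747
13747 → 1⁴ + 3⁴ + 7⁴ + 4⁴ + 7⁴ = 1 + 81 + 2401 + 256 + 2401 = 5140
5140 → 5⁴ + 1⁴ + 4⁴ + 0⁴ = 625 + 1 + 256 + 0 = 882
882 → 8⁴ + 8⁴ + 2⁴ = 4096 + 4096 + 16 = 8208
8208 → 8⁴ + 2⁴ + 0⁴ + 8⁴ = 4096 + 16 + 0 + 4096 = 8208  — 8208 repeats.
That took 10 steps.

10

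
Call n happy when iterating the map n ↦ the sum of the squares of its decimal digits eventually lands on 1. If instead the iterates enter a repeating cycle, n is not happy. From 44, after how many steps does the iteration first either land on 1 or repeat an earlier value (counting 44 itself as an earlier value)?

4

44 → 4² + 4² = 32
32 → 3² + 2² = 13
13 → 1² + 3² = 10
10 → 1² + 0² = 1  — reached 1.
That took 4 steps.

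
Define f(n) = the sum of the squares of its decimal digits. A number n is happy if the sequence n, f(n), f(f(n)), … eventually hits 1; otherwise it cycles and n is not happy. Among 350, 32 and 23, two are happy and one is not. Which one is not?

350: 350 → 34 → 25 → 29 → 85 → 89 → 145 → 42 → 20 → 4 → 16 → 37 → 58 → 89  — repeats 89 (not happy)
32: 32 → 13 → 10 → 1  — reaches 1 (happy)
23: 23 → 13 → 10 → 1  — reaches 1 (happy)

350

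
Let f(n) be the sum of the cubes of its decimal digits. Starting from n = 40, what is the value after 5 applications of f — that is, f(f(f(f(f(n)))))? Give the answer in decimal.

40 → 64
64 → 280
280 → 520
520 → 133
133 → 55

55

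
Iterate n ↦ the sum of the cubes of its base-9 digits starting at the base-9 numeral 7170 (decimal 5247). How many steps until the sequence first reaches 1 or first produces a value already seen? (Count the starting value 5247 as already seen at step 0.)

6

5247 = (7,1,7,0)_9 → 7³ + 1³ + 7³ + 0³ = 687
687 = (8,4,3)_9 → 8³ + 4³ + 3³ = 603
603 = (7,4,0)_9 → 7³ + 4³ + 0³ = 407
407 = (5,0,2)_9 → 5³ + 0³ + 2³ = 133
133 = (1,5,7)_9 → 1³ + 5³ + 7³ = 469
469 = (5,7,1)_9 → 5³ + 7³ + 1³ = 469  — 469 repeats.
That took 6 steps.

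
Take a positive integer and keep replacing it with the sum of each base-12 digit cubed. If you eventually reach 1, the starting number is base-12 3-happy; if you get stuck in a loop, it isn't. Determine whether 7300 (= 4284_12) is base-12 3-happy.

7300 = (4,2,8,4)_12 → 4³ + 2³ + 8³ + 4³ = 648
648 = (4,6,0)_12 → 4³ + 6³ + 0³ = 280
280 = (1,11,4)_12 → 1³ + 11³ + 4³ = 1396
1396 = (9,8,4)_12 → 9³ + 8³ + 4³ = 1305
1305 = (9,0,9)_12 → 9³ + 0³ + 9³ = 1458
1458 = (10,1,6)_12 → 10³ + 1³ + 6³ = 1217
1217 = (8,5,5)_12 → 8³ + 5³ + 5³ = 762
762 = (5,3,6)_12 → 5³ + 3³ + 6³ = 368
368 = (2,6,8)_12 → 2³ + 6³ + 8³ = 736
736 = (5,1,4)_12 → 5³ + 1³ + 4³ = 190
190 = (1,3,10)_12 → 1³ + 3³ + 10³ = 1028
1028 = (7,1,8)_12 → 7³ + 1³ + 8³ = 856
856 = (5,11,4)_12 → 5³ + 11³ + 4³ = 1520
1520 = (10,6,8)_12 → 10³ + 6³ + 8³ = 1728
1728 = (1,0,0,0)_12 → 1³ + 0³ + 0³ + 0³ = 1  — reached 1.

base-12 3-happy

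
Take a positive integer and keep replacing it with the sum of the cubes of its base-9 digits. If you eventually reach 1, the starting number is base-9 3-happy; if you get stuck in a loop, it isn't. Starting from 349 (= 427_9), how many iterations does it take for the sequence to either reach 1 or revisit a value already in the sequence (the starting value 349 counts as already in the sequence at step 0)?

349 = (4,2,7)_9 → 4³ + 2³ + 7³ = 64 + 8 + 343 = 415
415 = (5,1,1)_9 → 5³ + 1³ + 1³ = 125 + 1 + 1 = 127
127 = (1,5,1)_9 → 1³ + 5³ + 1³ = 1 + 125 + 1 = 127  — 127 repeats.
That took 3 steps.

3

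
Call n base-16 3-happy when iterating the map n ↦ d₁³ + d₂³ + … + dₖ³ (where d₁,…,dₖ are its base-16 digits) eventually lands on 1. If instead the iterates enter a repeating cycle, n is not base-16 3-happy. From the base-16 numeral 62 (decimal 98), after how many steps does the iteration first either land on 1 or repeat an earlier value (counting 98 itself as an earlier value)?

8

98 = (6,2)_16 → 6³ + 2³ = 216 + 8 = 224
224 = (14,0)_16 → 14³ + 0³ = 2744 + 0 = 2744
2744 = (10,11,8)_16 → 10³ + 11³ + 8³ = 1000 + 1331 + 512 = 2843
2843 = (11,1,11)_16 → 11³ + 1³ + 11³ = 1331 + 1 + 1331 = 2663
2663 = (10,6,7)_16 → 10³ + 6³ + 7³ = 1000 + 216 + 343 = 1559
1559 = (6,1,7)_16 → 6³ + 1³ + 7³ = 216 + 1 + 343 = 560
560 = (2,3,0)_16 → 2³ + 3³ + 0³ = 8 + 27 + 0 = 35
35 = (2,3)_16 → 2³ + 3³ = 8 + 27 = 35  — 35 repeats.
That took 8 steps.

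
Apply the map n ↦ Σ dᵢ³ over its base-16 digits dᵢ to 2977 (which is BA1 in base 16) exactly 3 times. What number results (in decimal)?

2458

2977 = (11,10,1)_16 → 11³ + 10³ + 1³ = 2332
2332 = (9,1,12)_16 → 9³ + 1³ + 12³ = 2458
2458 = (9,9,10)_16 → 9³ + 9³ + 10³ = 2458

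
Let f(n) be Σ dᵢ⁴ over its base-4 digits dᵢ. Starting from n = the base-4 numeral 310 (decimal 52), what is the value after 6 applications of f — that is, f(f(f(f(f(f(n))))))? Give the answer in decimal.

1

52 = (3,1,0)_4 → 3⁴ + 1⁴ + 0⁴ = 82
82 = (1,1,0,2)_4 → 1⁴ + 1⁴ + 0⁴ + 2⁴ = 18
18 = (1,0,2)_4 → 1⁴ + 0⁴ + 2⁴ = 17
17 = (1,0,1)_4 → 1⁴ + 0⁴ + 1⁴ = 2
2 = (2)_4 → 2⁴ = 16
16 = (1,0,0)_4 → 1⁴ + 0⁴ + 0⁴ = 1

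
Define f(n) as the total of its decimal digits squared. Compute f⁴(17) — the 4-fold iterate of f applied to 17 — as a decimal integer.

17 → 50
50 → 25
25 → 29
29 → 85

85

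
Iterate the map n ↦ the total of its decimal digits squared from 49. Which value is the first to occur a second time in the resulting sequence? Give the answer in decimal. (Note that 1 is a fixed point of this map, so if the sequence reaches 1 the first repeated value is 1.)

1

49 → 4² + 9² = 97
97 → 9² + 7² = 130
130 → 1² + 3² + 0² = 10
10 → 1² + 0² = 1  — reached the fixed point 1.
1 → 1, so 1 is the first repeated value.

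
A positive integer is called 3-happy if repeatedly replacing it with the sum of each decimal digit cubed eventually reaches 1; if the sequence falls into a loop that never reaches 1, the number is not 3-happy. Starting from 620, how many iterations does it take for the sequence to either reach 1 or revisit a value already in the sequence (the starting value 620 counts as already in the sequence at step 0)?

9

620 → 6³ + 2³ + 0³ = 224
224 → 2³ + 2³ + 4³ = 80
80 → 8³ + 0³ = 512
512 → 5³ + 1³ + 2³ = 134
134 → 1³ + 3³ + 4³ = 92
92 → 9³ + 2³ = 737
737 → 7³ + 3³ + 7³ = 713
713 → 7³ + 1³ + 3³ = 371
371 → 3³ + 7³ + 1³ = 371  — 371 repeats.
That took 9 steps.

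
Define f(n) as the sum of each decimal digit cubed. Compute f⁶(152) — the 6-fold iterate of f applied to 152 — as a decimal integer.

371

152 → 1³ + 5³ + 2³ = 134
134 → 1³ + 3³ + 4³ = 92
92 → 9³ + 2³ = 737
737 → 7³ + 3³ + 7³ = 713
713 → 7³ + 1³ + 3³ = 371
371 → 3³ + 7³ + 1³ = 371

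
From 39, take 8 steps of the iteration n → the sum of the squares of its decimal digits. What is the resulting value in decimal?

39 → 3² + 9² = 9 + 81 = 90
90 → 9² + 0² = 81 + 0 = 81
81 → 8² + 1² = 64 + 1 = 65
65 → 6² + 5² = 36 + 25 = 61
61 → 6² + 1² = 36 + 1 = 37
37 → 3² + 7² = 9 + 49 = 58
58 → 5² + 8² = 25 + 64 = 89
89 → 8² + 9² = 64 + 81 = 145

145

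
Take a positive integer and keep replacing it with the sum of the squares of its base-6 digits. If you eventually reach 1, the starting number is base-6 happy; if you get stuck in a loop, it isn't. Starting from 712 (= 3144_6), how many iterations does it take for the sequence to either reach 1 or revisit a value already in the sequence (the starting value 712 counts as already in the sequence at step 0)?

712 = (3,1,4,4)_6 → 42
42 = (1,1,0)_6 → 2
2 = (2)_6 → 4
4 = (4)_6 → 16
16 = (2,4)_6 → 20
20 = (3,2)_6 → 13
13 = (2,1)_6 → 5
5 = (5)_6 → 25
25 = (4,1)_6 → 17
17 = (2,5)_6 → 29
29 = (4,5)_6 → 41
41 = (1,0,5)_6 → 26
26 = (4,2)_6 → 20  — 20 repeats.
That took 13 steps.

13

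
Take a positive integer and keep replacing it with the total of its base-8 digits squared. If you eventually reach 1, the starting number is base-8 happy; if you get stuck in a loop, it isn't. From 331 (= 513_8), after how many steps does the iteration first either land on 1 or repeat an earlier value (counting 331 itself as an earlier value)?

5

331 = (5,1,3)_8 → 5² + 1² + 3² = 25 + 1 + 9 = 35
35 = (4,3)_8 → 4² + 3² = 16 + 9 = 25
25 = (3,1)_8 → 3² + 1² = 9 + 1 = 10
10 = (1,2)_8 → 1² + 2² = 1 + 4 = 5
5 = (5)_8 → 5² = 25  — 25 repeats.
That took 5 steps.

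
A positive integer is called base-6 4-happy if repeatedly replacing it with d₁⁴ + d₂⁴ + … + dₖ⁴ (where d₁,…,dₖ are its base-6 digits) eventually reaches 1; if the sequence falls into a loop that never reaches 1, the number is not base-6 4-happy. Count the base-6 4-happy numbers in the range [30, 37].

1

30: 30 → 625 → 658 → 338 → 114 → 82 → 273 → 164 → 353 → 963 → 609 → 978 → 338  — not base-6 4-happy
31: 31 → 626 → 673 → 338 → 114 → 82 → 273 → 164 → 353 → 963 → 609 → 978 → 338  — not base-6 4-happy
32: 32 → 641 → 1522 → 259 → 4 → 256 → 258 → 3 → 81 → 98 → 288 → 17 → 641  — not base-6 4-happy
33: 33 → 706 → 419 → 1332 → 2 → 16 → 272 → 99 → 353 → 963 → 609 → 978 → 338 → 114 → 82 → 273 → 164 → 353  — not base-6 4-happy
34: 34 → 881 → 897 → 962 → 544 → 353 → 963 → 609 → 978 → 338 → 114 → 82 → 273 → 164 → 353  — not base-6 4-happy
35: 35 → 1250 → 1153 → 642 → 1266 → 1251 → 1218 → 1331 → 1251  — not base-6 4-happy
36: 36 → 1  — base-6 4-happy
37: 37 → 2 → 16 → 272 → 99 → 353 → 963 → 609 → 978 → 338 → 114 → 82 → 273 → 164 → 353  — not base-6 4-happy
base-6 4-happy: 36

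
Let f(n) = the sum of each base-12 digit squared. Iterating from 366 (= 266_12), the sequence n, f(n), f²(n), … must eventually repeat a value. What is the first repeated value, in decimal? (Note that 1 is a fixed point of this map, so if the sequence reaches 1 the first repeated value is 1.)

366 = (2,6,6)_12 → 2² + 6² + 6² = 4 + 36 + 36 = 76
76 = (6,4)_12 → 6² + 4² = 36 + 16 = 52
52 = (4,4)_12 → 4² + 4² = 16 + 16 = 32
32 = (2,8)_12 → 2² + 8² = 4 + 64 = 68
68 = (5,8)_12 → 5² + 8² = 25 + 64 = 89
89 = (7,5)_12 → 7² + 5² = 49 + 25 = 74
74 = (6,2)_12 → 6² + 2² = 36 + 4 = 40
40 = (3,4)_12 → 3² + 4² = 9 + 16 = 25
25 = (2,1)_12 → 2² + 1² = 4 + 1 = 5
5 = (5)_12 → 5² = 25  — 25 already appeared earlier.

25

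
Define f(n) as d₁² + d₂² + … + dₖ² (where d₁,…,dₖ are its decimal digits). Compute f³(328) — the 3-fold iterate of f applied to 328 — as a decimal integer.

145

328 → 3² + 2² + 8² = 9 + 4 + 64 = 77
77 → 7² + 7² = 49 + 49 = 98
98 → 9² + 8² = 81 + 64 = 145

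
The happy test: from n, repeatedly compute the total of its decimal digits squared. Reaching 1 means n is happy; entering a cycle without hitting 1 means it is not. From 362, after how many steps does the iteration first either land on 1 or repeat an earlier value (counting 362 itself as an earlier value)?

362 → 49
49 → 97
97 → 130
130 → 10
10 → 1  — reached 1.
That took 5 steps.

5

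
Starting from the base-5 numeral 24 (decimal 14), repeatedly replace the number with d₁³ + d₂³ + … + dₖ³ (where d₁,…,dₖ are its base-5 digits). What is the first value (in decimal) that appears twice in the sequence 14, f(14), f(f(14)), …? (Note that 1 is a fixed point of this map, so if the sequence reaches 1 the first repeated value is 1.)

14 = (2,4)_5 → 2³ + 4³ = 72
72 = (2,4,2)_5 → 2³ + 4³ + 2³ = 80
80 = (3,1,0)_5 → 3³ + 1³ + 0³ = 28
28 = (1,0,3)_5 → 1³ + 0³ + 3³ = 28  — 28 already appeared earlier.

28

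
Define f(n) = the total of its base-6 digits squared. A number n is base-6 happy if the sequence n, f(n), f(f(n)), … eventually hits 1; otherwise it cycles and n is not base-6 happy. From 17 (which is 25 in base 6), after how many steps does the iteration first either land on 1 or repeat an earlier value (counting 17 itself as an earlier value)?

17 = (2,5)_6 → 2² + 5² = 4 + 25 = 29
29 = (4,5)_6 → 4² + 5² = 16 + 25 = 41
41 = (1,0,5)_6 → 1² + 0² + 5² = 1 + 0 + 25 = 26
26 = (4,2)_6 → 4² + 2² = 16 + 4 = 20
20 = (3,2)_6 → 3² + 2² = 9 + 4 = 13
13 = (2,1)_6 → 2² + 1² = 4 + 1 = 5
5 = (5)_6 → 5² = 25
25 = (4,1)_6 → 4² + 1² = 16 + 1 = 17  — 17 repeats.
That took 8 steps.

8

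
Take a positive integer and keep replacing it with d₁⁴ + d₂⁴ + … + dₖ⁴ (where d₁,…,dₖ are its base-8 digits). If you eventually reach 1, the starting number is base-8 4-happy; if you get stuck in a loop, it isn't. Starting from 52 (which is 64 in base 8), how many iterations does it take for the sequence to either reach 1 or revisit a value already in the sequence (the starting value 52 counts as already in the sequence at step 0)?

52 = (6,4)_8 → 6⁴ + 4⁴ = 1296 + 256 = 1552
1552 = (3,0,2,0)_8 → 3⁴ + 0⁴ + 2⁴ + 0⁴ = 81 + 0 + 16 + 0 = 97
97 = (1,4,1)_8 → 1⁴ + 4⁴ + 1⁴ = 1 + 256 + 1 = 258
258 = (4,0,2)_8 → 4⁴ + 0⁴ + 2⁴ = 256 + 0 + 16 = 272
272 = (4,2,0)_8 → 4⁴ + 2⁴ + 0⁴ = 256 + 16 + 0 = 272  — 272 repeats.
That took 5 steps.

5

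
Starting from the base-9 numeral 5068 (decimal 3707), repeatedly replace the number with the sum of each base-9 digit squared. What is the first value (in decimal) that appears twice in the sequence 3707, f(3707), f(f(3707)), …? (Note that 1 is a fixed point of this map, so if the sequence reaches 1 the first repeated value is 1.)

3707 = (5,0,6,8)_9 → 125
125 = (1,4,8)_9 → 81
81 = (1,0,0)_9 → 1  — reached the fixed point 1.
1 → 1, so 1 is the first repeated value.

1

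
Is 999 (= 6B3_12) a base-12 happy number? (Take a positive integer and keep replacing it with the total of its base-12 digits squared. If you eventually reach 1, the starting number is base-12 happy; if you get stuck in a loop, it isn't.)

999 = (6,11,3)_12 → 6² + 11² + 3² = 166
166 = (1,1,10)_12 → 1² + 1² + 10² = 102
102 = (8,6)_12 → 8² + 6² = 100
100 = (8,4)_12 → 8² + 4² = 80
80 = (6,8)_12 → 6² + 8² = 100  — 100 already seen; the sequence cycles without reaching 1.

not base-12 happy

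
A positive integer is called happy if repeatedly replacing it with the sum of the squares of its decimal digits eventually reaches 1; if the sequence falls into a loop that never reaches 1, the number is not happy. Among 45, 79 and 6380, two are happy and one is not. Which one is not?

45: 45 → 41 → 17 → 50 → 25 → 29 → 85 → 89 → 145 → 42 → 20 → 4 → 16 → 37 → 58 → 89  — repeats 89 (not happy)
79: 79 → 130 → 10 → 1  — reaches 1 (happy)
6380: 6380 → 109 → 82 → 68 → 100 → 1  — reaches 1 (happy)

45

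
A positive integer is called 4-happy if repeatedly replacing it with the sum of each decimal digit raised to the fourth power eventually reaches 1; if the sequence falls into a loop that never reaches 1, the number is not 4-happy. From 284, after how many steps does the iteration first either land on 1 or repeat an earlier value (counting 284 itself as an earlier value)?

12

284 → 4368
4368 → 5729
5729 → 9603
9603 → 7938
7938 → 13139
13139 → 6725
6725 → 4338
4338 → 4514
4514 → 1138
1138 → 4179
4179 → 9219
9219 → 13139  — 13139 repeats.
That took 12 steps.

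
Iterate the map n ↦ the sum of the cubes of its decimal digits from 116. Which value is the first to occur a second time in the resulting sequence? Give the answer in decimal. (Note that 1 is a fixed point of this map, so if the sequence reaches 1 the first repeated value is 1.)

371

116 → 218
218 → 521
521 → 134
134 → 92
92 → 737
737 → 713
713 → 371
371 → 371  — 371 already appeared earlier.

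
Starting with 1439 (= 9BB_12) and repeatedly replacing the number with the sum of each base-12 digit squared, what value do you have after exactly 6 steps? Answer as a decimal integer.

1439 = (9,11,11)_12 → 323
323 = (2,2,11)_12 → 129
129 = (10,9)_12 → 181
181 = (1,3,1)_12 → 11
11 = (11)_12 → 121
121 = (10,1)_12 → 101

101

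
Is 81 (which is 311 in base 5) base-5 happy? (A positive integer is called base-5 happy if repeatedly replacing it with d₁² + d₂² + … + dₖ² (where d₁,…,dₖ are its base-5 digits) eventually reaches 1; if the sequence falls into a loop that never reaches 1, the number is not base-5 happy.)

81 = (3,1,1)_5 → 3² + 1² + 1² = 9 + 1 + 1 = 11
11 = (2,1)_5 → 2² + 1² = 4 + 1 = 5
5 = (1,0)_5 → 1² + 0² = 1 + 0 = 1  — reached 1.

base-5 happy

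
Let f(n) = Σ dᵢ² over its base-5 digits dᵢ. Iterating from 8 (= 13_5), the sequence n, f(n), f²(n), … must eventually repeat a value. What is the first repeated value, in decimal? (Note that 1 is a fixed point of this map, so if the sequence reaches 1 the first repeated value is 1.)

10

8 = (1,3)_5 → 1² + 3² = 1 + 9 = 10
10 = (2,0)_5 → 2² + 0² = 4 + 0 = 4
4 = (4)_5 → 4² = 16
16 = (3,1)_5 → 3² + 1² = 9 + 1 = 10  — 10 already appeared earlier.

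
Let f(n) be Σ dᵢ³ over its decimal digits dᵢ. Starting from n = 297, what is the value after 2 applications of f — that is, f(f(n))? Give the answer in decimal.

297 → 2³ + 9³ + 7³ = 8 + 729 + 343 = 1080
1080 → 1³ + 0³ + 8³ + 0³ = 1 + 0 + 512 + 0 = 513

513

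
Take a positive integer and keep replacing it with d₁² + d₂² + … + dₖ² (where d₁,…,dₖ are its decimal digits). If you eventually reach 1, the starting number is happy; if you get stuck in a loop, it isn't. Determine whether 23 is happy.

23 → 2² + 3² = 4 + 9 = 13
13 → 1² + 3² = 1 + 9 = 10
10 → 1² + 0² = 1 + 0 = 1  — reached 1.

happy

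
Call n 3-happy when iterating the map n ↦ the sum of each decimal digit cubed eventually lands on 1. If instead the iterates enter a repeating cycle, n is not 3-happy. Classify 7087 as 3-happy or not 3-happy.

7087 → 7³ + 0³ + 8³ + 7³ = 1198
1198 → 1³ + 1³ + 9³ + 8³ = 1243
1243 → 1³ + 2³ + 4³ + 3³ = 100
100 → 1³ + 0³ + 0³ = 1  — reached 1.

3-happy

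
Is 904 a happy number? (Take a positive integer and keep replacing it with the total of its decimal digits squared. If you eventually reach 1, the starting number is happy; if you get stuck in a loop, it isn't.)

happy

904 → 9² + 0² + 4² = 97
97 → 9² + 7² = 130
130 → 1² + 3² + 0² = 10
10 → 1² + 0² = 1  — reached 1.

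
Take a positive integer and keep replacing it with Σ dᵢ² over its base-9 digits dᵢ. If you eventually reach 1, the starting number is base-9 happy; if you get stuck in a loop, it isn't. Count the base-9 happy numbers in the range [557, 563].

557: 557 → 149 → 75 → 73 → 65 → 53 → 89 → 65  — not base-9 happy
558: 558 → 100 → 6 → 36 → 16 → 50 → 50  — not base-9 happy
559: 559 → 101 → 9 → 1  — base-9 happy
560: 560 → 104 → 30 → 18 → 4 → 16 → 50 → 50  — not base-9 happy
561: 561 → 109 → 11 → 5 → 25 → 53 → 89 → 65 → 53  — not base-9 happy
562: 562 → 116 → 74 → 68 → 74  — not base-9 happy
563: 563 → 125 → 81 → 1  — base-9 happy
base-9 happy: 559, 563

2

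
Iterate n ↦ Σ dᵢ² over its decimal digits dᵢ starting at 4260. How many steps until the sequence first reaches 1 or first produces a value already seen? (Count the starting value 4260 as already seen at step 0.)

4260 → 4² + 2² + 6² + 0² = 16 + 4 + 36 + 0 = 56
56 → 5² + 6² = 25 + 36 = 61
61 → 6² + 1² = 36 + 1 = 37
37 → 3² + 7² = 9 + 49 = 58
58 → 5² + 8² = 25 + 64 = 89
89 → 8² + 9² = 64 + 81 = 145
145 → 1² + 4² + 5² = 1 + 16 + 25 = 42
42 → 4² + 2² = 16 + 4 = 20
20 → 2² + 0² = 4 + 0 = 4
4 → 4² = 16
16 → 1² + 6² = 1 + 36 = 37  — 37 repeats.
That took 11 steps.

11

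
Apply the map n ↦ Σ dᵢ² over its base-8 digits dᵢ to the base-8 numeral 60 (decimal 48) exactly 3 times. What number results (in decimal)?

48 = (6,0)_8 → 6² + 0² = 36
36 = (4,4)_8 → 4² + 4² = 32
32 = (4,0)_8 → 4² + 0² = 16

16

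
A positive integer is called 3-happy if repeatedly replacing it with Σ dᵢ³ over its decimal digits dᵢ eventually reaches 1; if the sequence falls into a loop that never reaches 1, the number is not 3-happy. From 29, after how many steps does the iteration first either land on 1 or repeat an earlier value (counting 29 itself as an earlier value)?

29 → 737
737 → 713
713 → 371
371 → 371  — 371 repeats.
That took 4 steps.

4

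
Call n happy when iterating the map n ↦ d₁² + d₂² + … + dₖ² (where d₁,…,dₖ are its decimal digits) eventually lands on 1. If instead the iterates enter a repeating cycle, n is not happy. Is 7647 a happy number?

7647 → 7² + 6² + 4² + 7² = 150
150 → 1² + 5² + 0² = 26
26 → 2² + 6² = 40
40 → 4² + 0² = 16
16 → 1² + 6² = 37
37 → 3² + 7² = 58
58 → 5² + 8² = 89
89 → 8² + 9² = 145
145 → 1² + 4² + 5² = 42
42 → 4² + 2² = 20
20 → 2² + 0² = 4
4 → 4² = 16  — 16 already seen; the sequence cycles without reaching 1.

not happy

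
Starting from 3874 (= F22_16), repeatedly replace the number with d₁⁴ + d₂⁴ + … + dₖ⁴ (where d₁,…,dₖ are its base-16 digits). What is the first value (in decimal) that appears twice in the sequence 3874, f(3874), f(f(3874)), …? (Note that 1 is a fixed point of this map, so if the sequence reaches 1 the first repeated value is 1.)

47314

3874 = (15,2,2)_16 → 50657
50657 = (12,5,14,1)_16 → 59778
59778 = (14,9,8,2)_16 → 49089
49089 = (11,15,12,1)_16 → 86003
86003 = (1,4,15,15,3)_16 → 101588
101588 = (1,8,12,13,4)_16 → 53650
53650 = (13,1,9,2)_16 → 35139
35139 = (8,9,4,3)_16 → 10994
10994 = (2,10,15,2)_16 → 60657
60657 = (14,12,15,1)_16 → 109778
109778 = (1,10,12,13,2)_16 → 59314
59314 = (14,7,11,2)_16 → 55474
55474 = (13,8,11,2)_16 → 47314
47314 = (11,8,13,2)_16 → 47314  — 47314 already appeared earlier.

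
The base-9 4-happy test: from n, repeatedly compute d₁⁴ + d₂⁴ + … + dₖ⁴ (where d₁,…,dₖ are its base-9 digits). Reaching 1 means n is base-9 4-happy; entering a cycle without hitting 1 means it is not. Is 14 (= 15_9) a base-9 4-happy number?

not base-9 4-happy

14 = (1,5)_9 → 1⁴ + 5⁴ = 1 + 625 = 626
626 = (7,6,5)_9 → 7⁴ + 6⁴ + 5⁴ = 2401 + 1296 + 625 = 4322
4322 = (5,8,3,2)_9 → 5⁴ + 8⁴ + 3⁴ + 2⁴ = 625 + 4096 + 81 + 16 = 4818
4818 = (6,5,4,3)_9 → 6⁴ + 5⁴ + 4⁴ + 3⁴ = 1296 + 625 + 256 + 81 = 2258
2258 = (3,0,7,8)_9 → 3⁴ + 0⁴ + 7⁴ + 8⁴ = 81 + 0 + 2401 + 4096 = 6578
6578 = (1,0,0,1,8)_9 → 1⁴ + 0⁴ + 0⁴ + 1⁴ + 8⁴ = 1 + 0 + 0 + 1 + 4096 = 4098
4098 = (5,5,5,3)_9 → 5⁴ + 5⁴ + 5⁴ + 3⁴ = 625 + 625 + 625 + 81 = 1956
1956 = (2,6,1,3)_9 → 2⁴ + 6⁴ + 1⁴ + 3⁴ = 16 + 1296 + 1 + 81 = 1394
1394 = (1,8,1,8)_9 → 1⁴ + 8⁴ + 1⁴ + 8⁴ = 1 + 4096 + 1 + 4096 = 8194
8194 = (1,2,2,1,4)_9 → 1⁴ + 2⁴ + 2⁴ + 1⁴ + 4⁴ = 1 + 16 + 16 + 1 + 256 = 290
290 = (3,5,2)_9 → 3⁴ + 5⁴ + 2⁴ = 81 + 625 + 16 = 722
722 = (8,8,2)_9 → 8⁴ + 8⁴ + 2⁴ = 4096 + 4096 + 16 = 8208
8208 = (1,2,2,3,0)_9 → 1⁴ + 2⁴ + 2⁴ + 3⁴ + 0⁴ = 1 + 16 + 16 + 81 + 0 = 114
114 = (1,3,6)_9 → 1⁴ + 3⁴ + 6⁴ = 1 + 81 + 1296 = 1378
1378 = (1,8,0,1)_9 → 1⁴ + 8⁴ + 0⁴ + 1⁴ = 1 + 4096 + 0 + 1 = 4098  — 4098 already seen; the sequence cycles without reaching 1.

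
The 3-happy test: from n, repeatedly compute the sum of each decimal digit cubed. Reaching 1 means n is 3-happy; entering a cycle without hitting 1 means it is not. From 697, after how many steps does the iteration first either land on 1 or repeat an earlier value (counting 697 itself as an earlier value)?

6

697 → 6³ + 9³ + 7³ = 216 + 729 + 343 = 1288
1288 → 1³ + 2³ + 8³ + 8³ = 1 + 8 + 512 + 512 = 1033
1033 → 1³ + 0³ + 3³ + 3³ = 1 + 0 + 27 + 27 = 55
55 → 5³ + 5³ = 125 + 125 = 250
250 → 2³ + 5³ + 0³ = 8 + 125 + 0 = 133
133 → 1³ + 3³ + 3³ = 1 + 27 + 27 = 55  — 55 repeats.
That took 6 steps.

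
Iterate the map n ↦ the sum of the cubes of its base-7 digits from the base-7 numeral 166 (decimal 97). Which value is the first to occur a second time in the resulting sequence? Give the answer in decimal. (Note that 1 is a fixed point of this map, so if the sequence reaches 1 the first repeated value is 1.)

97 = (1,6,6)_7 → 433
433 = (1,1,5,6)_7 → 343
343 = (1,0,0,0)_7 → 1  — reached the fixed point 1.
1 → 1, so 1 is the first repeated value.

1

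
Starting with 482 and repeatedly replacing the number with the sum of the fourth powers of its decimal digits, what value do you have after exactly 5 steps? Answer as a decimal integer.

482 → 4⁴ + 8⁴ + 2⁴ = 4368
4368 → 4⁴ + 3⁴ + 6⁴ + 8⁴ = 5729
5729 → 5⁴ + 7⁴ + 2⁴ + 9⁴ = 9603
9603 → 9⁴ + 6⁴ + 0⁴ + 3⁴ = 7938
7938 → 7⁴ + 9⁴ + 3⁴ + 8⁴ = 13139

13139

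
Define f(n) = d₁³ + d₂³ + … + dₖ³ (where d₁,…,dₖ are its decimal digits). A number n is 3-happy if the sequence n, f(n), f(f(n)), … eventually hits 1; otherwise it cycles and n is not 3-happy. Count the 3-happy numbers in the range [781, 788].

781: 781 → 856 → 853 → 664 → 496 → 1009 → 730 → 370 → 370  (repeats 370)
782: 782 → 863 → 755 → 593 → 881 → 1025 → 134 → 92 → 737 → 713 → 371 → 371  (repeats 371)
783: 783 → 882 → 1032 → 36 → 243 → 99 → 1458 → 702 → 351 → 153 → 153  (repeats 153)
784: 784 → 919 → 1459 → 919  (repeats 919)
785: 785 → 980 → 1241 → 74 → 407 → 407  (repeats 407)
786: 786 → 1071 → 345 → 216 → 225 → 141 → 66 → 432 → 99 → 1458 → 702 → 351 → 153 → 153  (repeats 153)
787: 787 → 1198 → 1243 → 100 → 1  (reaches 1)
788: 788 → 1367 → 587 → 980 → 1241 → 74 → 407 → 407  (repeats 407)
3-happy: 787

1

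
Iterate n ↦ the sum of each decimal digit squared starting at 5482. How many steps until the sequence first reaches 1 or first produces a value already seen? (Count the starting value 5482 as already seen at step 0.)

5482 → 5² + 4² + 8² + 2² = 25 + 16 + 64 + 4 = 109
109 → 1² + 0² + 9² = 1 + 0 + 81 = 82
82 → 8² + 2² = 64 + 4 = 68
68 → 6² + 8² = 36 + 64 = 100
100 → 1² + 0² + 0² = 1 + 0 + 0 = 1  — reached 1.
That took 5 steps.

5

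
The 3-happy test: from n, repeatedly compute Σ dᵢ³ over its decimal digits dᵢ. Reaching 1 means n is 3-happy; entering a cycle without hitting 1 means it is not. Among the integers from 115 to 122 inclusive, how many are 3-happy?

1

115: 115 → 127 → 352 → 160 → 217 → 352  (repeats 352)
116: 116 → 218 → 521 → 134 → 92 → 737 → 713 → 371 → 371  (repeats 371)
117: 117 → 345 → 216 → 225 → 141 → 66 → 432 → 99 → 1458 → 702 → 351 → 153 → 153  (repeats 153)
118: 118 → 514 → 190 → 730 → 370 → 370  (repeats 370)
119: 119 → 731 → 371 → 371  (repeats 371)
120: 120 → 9 → 729 → 1080 → 513 → 153 → 153  (repeats 153)
121: 121 → 10 → 1  (reaches 1)
122: 122 → 17 → 344 → 155 → 251 → 134 → 92 → 737 → 713 → 371 → 371  (repeats 371)
3-happy: 121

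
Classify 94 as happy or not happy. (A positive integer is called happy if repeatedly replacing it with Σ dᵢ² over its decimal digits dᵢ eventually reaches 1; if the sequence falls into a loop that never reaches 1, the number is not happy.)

94 → 97
97 → 130
130 → 10
10 → 1  — reached 1.

happy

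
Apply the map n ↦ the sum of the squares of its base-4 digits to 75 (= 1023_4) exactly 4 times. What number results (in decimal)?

75 = (1,0,2,3)_4 → 1² + 0² + 2² + 3² = 1 + 0 + 4 + 9 = 14
14 = (3,2)_4 → 3² + 2² = 9 + 4 = 13
13 = (3,1)_4 → 3² + 1² = 9 + 1 = 10
10 = (2,2)_4 → 2² + 2² = 4 + 4 = 8

8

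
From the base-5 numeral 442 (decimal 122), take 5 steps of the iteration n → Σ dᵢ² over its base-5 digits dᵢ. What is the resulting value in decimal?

122 = (4,4,2)_5 → 36
36 = (1,2,1)_5 → 6
6 = (1,1)_5 → 2
2 = (2)_5 → 4
4 = (4)_5 → 16

16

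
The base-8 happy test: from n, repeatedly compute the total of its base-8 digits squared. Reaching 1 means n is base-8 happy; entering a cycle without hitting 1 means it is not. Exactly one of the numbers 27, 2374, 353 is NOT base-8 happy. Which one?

27: 27 → 18 → 8 → 1  — reaches 1 (base-8 happy)
2374: 2374 → 77 → 27 → 18 → 8 → 1  — reaches 1 (base-8 happy)
353: 353 → 42 → 29 → 34 → 20 → 20  — repeats 20 (not base-8 happy)

353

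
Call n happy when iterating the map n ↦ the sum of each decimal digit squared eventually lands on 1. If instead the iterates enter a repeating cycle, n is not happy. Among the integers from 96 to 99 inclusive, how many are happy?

1

96: 96 → 117 → 51 → 26 → 40 → 16 → 37 → 58 → 89 → 145 → 42 → 20 → 4 → 16  — not happy
97: 97 → 130 → 10 → 1  — happy
98: 98 → 145 → 42 → 20 → 4 → 16 → 37 → 58 → 89 → 145  — not happy
99: 99 → 162 → 41 → 17 → 50 → 25 → 29 → 85 → 89 → 145 → 42 → 20 → 4 → 16 → 37 → 58 → 89  — not happy
happy: 97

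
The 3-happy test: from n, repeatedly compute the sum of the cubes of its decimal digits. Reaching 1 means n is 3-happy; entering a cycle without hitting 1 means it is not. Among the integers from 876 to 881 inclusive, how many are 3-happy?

1

876: 876 → 1071 → 345 → 216 → 225 → 141 → 66 → 432 → 99 → 1458 → 702 → 351 → 153 → 153  (repeats 153)
877: 877 → 1198 → 1243 → 100 → 1  (reaches 1)
878: 878 → 1367 → 587 → 980 → 1241 → 74 → 407 → 407  (repeats 407)
879: 879 → 1584 → 702 → 351 → 153 → 153  (repeats 153)
880: 880 → 1024 → 73 → 370 → 370  (repeats 370)
881: 881 → 1025 → 134 → 92 → 737 → 713 → 371 → 371  (repeats 371)
3-happy: 877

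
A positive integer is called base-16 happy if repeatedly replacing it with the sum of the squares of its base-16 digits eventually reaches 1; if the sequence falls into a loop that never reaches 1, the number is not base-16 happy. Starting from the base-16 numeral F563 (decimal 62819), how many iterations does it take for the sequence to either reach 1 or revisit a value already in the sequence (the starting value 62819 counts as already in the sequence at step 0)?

15

62819 = (15,5,6,3)_16 → 15² + 5² + 6² + 3² = 225 + 25 + 36 + 9 = 295
295 = (1,2,7)_16 → 1² + 2² + 7² = 1 + 4 + 49 = 54
54 = (3,6)_16 → 3² + 6² = 9 + 36 = 45
45 = (2,13)_16 → 2² + 13² = 4 + 169 = 173
173 = (10,13)_16 → 10² + 13² = 100 + 169 = 269
269 = (1,0,13)_16 → 1² + 0² + 13² = 1 + 0 + 169 = 170
170 = (10,10)_16 → 10² + 10² = 100 + 100 = 200
200 = (12,8)_16 → 12² + 8² = 144 + 64 = 208
208 = (13,0)_16 → 13² + 0² = 169 + 0 = 169
169 = (10,9)_16 → 10² + 9² = 100 + 81 = 181
181 = (11,5)_16 → 11² + 5² = 121 + 25 = 146
146 = (9,2)_16 → 9² + 2² = 81 + 4 = 85
85 = (5,5)_16 → 5² + 5² = 25 + 25 = 50
50 = (3,2)_16 → 3² + 2² = 9 + 4 = 13
13 = (13)_16 → 13² = 169  — 169 repeats.
That took 15 steps.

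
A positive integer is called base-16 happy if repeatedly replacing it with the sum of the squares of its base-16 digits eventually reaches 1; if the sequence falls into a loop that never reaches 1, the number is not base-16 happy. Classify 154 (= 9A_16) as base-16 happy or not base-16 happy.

not base-16 happy

154 = (9,10)_16 → 9² + 10² = 181
181 = (11,5)_16 → 11² + 5² = 146
146 = (9,2)_16 → 9² + 2² = 85
85 = (5,5)_16 → 5² + 5² = 50
50 = (3,2)_16 → 3² + 2² = 13
13 = (13)_16 → 13² = 169
169 = (10,9)_16 → 10² + 9² = 181  — 181 already seen; the sequence cycles without reaching 1.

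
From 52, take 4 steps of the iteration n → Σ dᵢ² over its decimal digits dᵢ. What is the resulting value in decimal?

145

52 → 5² + 2² = 25 + 4 = 29
29 → 2² + 9² = 4 + 81 = 85
85 → 8² + 5² = 64 + 25 = 89
89 → 8² + 9² = 64 + 81 = 145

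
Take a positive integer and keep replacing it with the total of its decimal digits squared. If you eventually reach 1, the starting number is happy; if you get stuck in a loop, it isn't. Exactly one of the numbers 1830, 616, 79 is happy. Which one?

79

1830: 1830 → 74 → 65 → 61 → 37 → 58 → 89 → 145 → 42 → 20 → 4 → 16 → 37  — repeats 37 (not happy)
616: 616 → 73 → 58 → 89 → 145 → 42 → 20 → 4 → 16 → 37 → 58  — repeats 58 (not happy)
79: 79 → 130 → 10 → 1  — reaches 1 (happy)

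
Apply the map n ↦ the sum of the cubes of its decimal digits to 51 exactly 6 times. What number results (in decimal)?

51 → 5³ + 1³ = 126
126 → 1³ + 2³ + 6³ = 225
225 → 2³ + 2³ + 5³ = 141
141 → 1³ + 4³ + 1³ = 66
66 → 6³ + 6³ = 432
432 → 4³ + 3³ + 2³ = 99

99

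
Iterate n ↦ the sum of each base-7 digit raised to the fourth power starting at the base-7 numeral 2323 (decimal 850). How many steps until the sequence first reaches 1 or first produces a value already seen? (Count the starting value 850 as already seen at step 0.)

850 = (2,3,2,3)_7 → 2⁴ + 3⁴ + 2⁴ + 3⁴ = 16 + 81 + 16 + 81 = 194
194 = (3,6,5)_7 → 3⁴ + 6⁴ + 5⁴ = 81 + 1296 + 625 = 2002
2002 = (5,5,6,0)_7 → 5⁴ + 5⁴ + 6⁴ + 0⁴ = 625 + 625 + 1296 + 0 = 2546
2546 = (1,0,2,6,5)_7 → 1⁴ + 0⁴ + 2⁴ + 6⁴ + 5⁴ = 1 + 0 + 16 + 1296 + 625 = 1938
1938 = (5,4,3,6)_7 → 5⁴ + 4⁴ + 3⁴ + 6⁴ = 625 + 256 + 81 + 1296 = 2258
2258 = (6,4,0,4)_7 → 6⁴ + 4⁴ + 0⁴ + 4⁴ = 1296 + 256 + 0 + 256 = 1808
1808 = (5,1,6,2)_7 → 5⁴ + 1⁴ + 6⁴ + 2⁴ = 625 + 1 + 1296 + 16 = 1938  — 1938 repeats.
That took 7 steps.

7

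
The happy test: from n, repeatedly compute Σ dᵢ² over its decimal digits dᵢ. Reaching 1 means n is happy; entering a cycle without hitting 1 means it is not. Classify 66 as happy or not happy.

not happy

66 → 6² + 6² = 72
72 → 7² + 2² = 53
53 → 5² + 3² = 34
34 → 3² + 4² = 25
25 → 2² + 5² = 29
29 → 2² + 9² = 85
85 → 8² + 5² = 89
89 → 8² + 9² = 145
145 → 1² + 4² + 5² = 42
42 → 4² + 2² = 20
20 → 2² + 0² = 4
4 → 4² = 16
16 → 1² + 6² = 37
37 → 3² + 7² = 58
58 → 5² + 8² = 89  — 89 already seen; the sequence cycles without reaching 1.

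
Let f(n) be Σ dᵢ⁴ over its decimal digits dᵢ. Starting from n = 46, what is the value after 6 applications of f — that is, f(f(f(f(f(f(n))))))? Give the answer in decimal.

13747

46 → 4⁴ + 6⁴ = 256 + 1296 = 1552
1552 → 1⁴ + 5⁴ + 5⁴ + 2⁴ = 1 + 625 + 625 + 16 = 1267
1267 → 1⁴ + 2⁴ + 6⁴ + 7⁴ = 1 + 16 + 1296 + 2401 = 3714
3714 → 3⁴ + 7⁴ + 1⁴ + 4⁴ = 81 + 2401 + 1 + 256 = 2739
2739 → 2⁴ + 7⁴ + 3⁴ + 9⁴ = 16 + 2401 + 81 + 6561 = 9059
9059 → 9⁴ + 0⁴ + 5⁴ + 9⁴ = 6561 + 0 + 625 + 6561 = 13747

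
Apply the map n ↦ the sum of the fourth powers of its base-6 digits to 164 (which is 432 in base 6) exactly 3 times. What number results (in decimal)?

609

164 = (4,3,2)_6 → 4⁴ + 3⁴ + 2⁴ = 353
353 = (1,3,4,5)_6 → 1⁴ + 3⁴ + 4⁴ + 5⁴ = 963
963 = (4,2,4,3)_6 → 4⁴ + 2⁴ + 4⁴ + 3⁴ = 609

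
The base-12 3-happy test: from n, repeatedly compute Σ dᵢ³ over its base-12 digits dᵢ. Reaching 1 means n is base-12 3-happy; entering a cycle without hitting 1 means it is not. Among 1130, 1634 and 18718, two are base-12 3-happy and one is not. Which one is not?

1130

1130: 1130 → 1351 → 1136 → 1855 → 1344 → 793 → 342 → 288 → 8 → 512 → 755 → 1464 → 1008 → 343 → 415 → 1351  — repeats 1351 (not base-12 3-happy)
1634: 1634 → 1403 → 2572 → 1190 → 547 → 1099 → 1029 → 1073 → 593 → 190 → 1028 → 856 → 1520 → 1728 → 1  — reaches 1 (base-12 3-happy)
18718: 18718 → 4060 → 144 → 1  — reaches 1 (base-12 3-happy)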